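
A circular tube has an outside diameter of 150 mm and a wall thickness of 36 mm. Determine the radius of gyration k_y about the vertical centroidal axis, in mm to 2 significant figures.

Decompose the section into non-overlapping parts with the origin at the bottom-left of its bounding rectangle.
Outer circle: ⌀150, A = 17 671 mm², x = 75 mm, Ī = 24 850 489 mm⁴.
Bore (subtracted): ⌀78, A = 4 778 mm², x = 75 mm, Ī = 1 816 972 mm⁴.
By symmetry the centroid is at mid-width, x̄ = 75 mm.
All pieces are centred on the vertical centroidal axis, so I = ΣĪ (holes subtracted) = 23 033 516 mm⁴.
Radius of gyration: k = √(I/A) = √(23 033 516 / 12 893) = 42.27 mm.

k_y ≈ 42 mm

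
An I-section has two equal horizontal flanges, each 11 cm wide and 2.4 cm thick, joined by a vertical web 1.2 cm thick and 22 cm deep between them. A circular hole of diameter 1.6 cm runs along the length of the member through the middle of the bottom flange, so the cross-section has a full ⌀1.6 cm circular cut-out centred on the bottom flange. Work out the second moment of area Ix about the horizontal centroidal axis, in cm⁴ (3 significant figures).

Decompose the section into non-overlapping parts with the origin at the bottom-left of its bounding rectangle.
Bottom flange: 11 × 2.4, A = 26.4 cm², y = 1.2 cm, Ī = 12.672 cm⁴.
Web: 1.2 × 22, A = 26.4 cm², y = 13.4 cm, Ī = 1064.8 cm⁴.
Top flange: 11 × 2.4, A = 26.4 cm², y = 25.6 cm, Ī = 12.672 cm⁴.
Hole (subtracted): ⌀1.6, A = 2.0106 cm², y = 1.2 cm, Ī = 0.3217 cm⁴.
Centroid: ȳ = ΣA·y / ΣA = 13.718 cm.
Transfer each piece to the horizontal centroidal axis using Ī + A·d² with d = y − 13.718:
  bottom flange: d = -12.518 cm → contributes +4149.4 cm⁴
  web: d = -0.31778 cm → contributes +1067.5 cm⁴
  top flange: d = 11.882 cm → contributes +3 740 cm⁴
  hole: d = -12.518 cm → contributes −315.38 cm⁴
Total I = 8641.5 cm⁴.

Ix ≈ 8640 cm⁴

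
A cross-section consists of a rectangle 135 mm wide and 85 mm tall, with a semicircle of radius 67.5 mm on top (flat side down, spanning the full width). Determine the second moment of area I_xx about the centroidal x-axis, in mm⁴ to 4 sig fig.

I_xx ≈ 3.150 × 10⁷ mm⁴

Treat the section as a set of non-overlapping primitives; coordinates are from the bounding-box lower-left.
Rectangular body: 135 × 85, A = 11 475 mm², y = 42.5 mm, Ī = 6 908 906 mm⁴.
Semicircular cap: semicircle r = 67.5, A = 7156.94 mm², y = 113.648 mm, Ī = 2 278 490 mm⁴.
Centroid: ȳ = ΣA·y / ΣA = 69.8295 mm.
Transfer each piece to the centroidal x-axis using Ī + A·d² with d = y − 69.8295:
  rectangular body: d = -27.3295 mm → contributes +15 479 589 mm⁴
  semicircular cap: d = 43.8184 mm → contributes +16 020 197 mm⁴
Total I = 31 499 785 mm⁴.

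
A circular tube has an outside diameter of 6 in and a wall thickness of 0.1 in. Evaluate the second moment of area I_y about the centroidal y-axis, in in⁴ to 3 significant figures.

Treat the section as a set of non-overlapping primitives; coordinates are from the bounding-box lower-left.
Outer circle: ⌀6, A = 28.274 in², x = 3 in, Ī = 63.617 in⁴.
Bore (subtracted): ⌀5.8, A = 26.421 in², x = 3 in, Ī = 55.55 in⁴.
By symmetry the centroid is at mid-width, x̄ = 3 in.
All pieces are centred on the centroidal y-axis, so I = ΣĪ (holes subtracted) = 8.0675 in⁴.

I_y ≈ 8.07 in⁴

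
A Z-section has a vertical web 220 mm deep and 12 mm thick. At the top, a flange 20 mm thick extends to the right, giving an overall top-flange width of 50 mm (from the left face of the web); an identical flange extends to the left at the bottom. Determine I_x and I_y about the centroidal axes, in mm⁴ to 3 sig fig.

Break the section into simple shapes (no overlaps), measuring from the bottom-left corner of the bounding box.
Web: 12 × 220, A = 2 640 mm², y = 110 mm, Ī = 10 648 000 mm⁴.
Top flange (beyond web): 38 × 20, A = 760 mm², y = 210 mm, Ī = 25 333 mm⁴.
Bottom flange (beyond web): 38 × 20, A = 760 mm², y = 10 mm, Ī = 25 333 mm⁴.
Centroid: ȳ = ΣA·y / ΣA = 110 mm.
Transfer each piece to the centroidal x-axis using Ī + A·d² with d = y − 110:
  web: d = 0 mm → contributes +10 648 000 mm⁴
  top flange (beyond web): d = 100 mm → contributes +7 625 333 mm⁴
  bottom flange (beyond web): d = -100 mm → contributes +7 625 333 mm⁴
Total I = 25 898 667 mm⁴.
For the y-axis: x̄ = 44 mm.
Repeating about the centroidal y-axis gives I_y = 1 164 587 mm⁴.

I_x ≈ 2.59 × 10⁷ mm⁴, I_y ≈ 1.16 × 10⁶ mm⁴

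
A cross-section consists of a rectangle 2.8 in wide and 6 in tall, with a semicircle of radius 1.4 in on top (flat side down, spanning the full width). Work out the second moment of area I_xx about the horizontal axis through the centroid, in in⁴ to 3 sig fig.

I_xx ≈ 84.4 in⁴

Split into non-overlapping primitives; take the origin at the lower-left of the bounding box.
Rectangular body: 2.8 × 6, A = 16.8 in², y = 3 in, Ī = 50.4 in⁴.
Semicircular cap: semicircle r = 1.4, A = 3.0788 in², y = 6.5942 in, Ī = 0.42164 in⁴.
Centroid: ȳ = ΣA·y / ΣA = 3.5567 in.
Transfer each piece to the horizontal axis through the centroid using Ī + A·d² with d = y − 3.5567:
  rectangular body: d = -0.55666 in → contributes +55.606 in⁴
  semicircular cap: d = 3.0375 in → contributes +28.828 in⁴
Total I = 84.434 in⁴.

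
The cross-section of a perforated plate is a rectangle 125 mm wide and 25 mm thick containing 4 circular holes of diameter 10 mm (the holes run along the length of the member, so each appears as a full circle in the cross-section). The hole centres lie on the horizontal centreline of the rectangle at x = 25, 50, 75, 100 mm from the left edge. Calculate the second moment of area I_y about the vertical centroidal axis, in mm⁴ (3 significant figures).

I_y ≈ 3.82 × 10⁶ mm⁴

Decompose the section into non-overlapping parts with the origin at the bottom-left of its bounding rectangle.
Plate: 125 × 25, A = 3 125 mm², x = 62.5 mm, Ī = 4 069 010 mm⁴.
Hole 1 (subtracted): ⌀10, A = 78.54 mm², x = 25 mm, Ī = 490.87 mm⁴.
Hole 2 (subtracted): ⌀10, A = 78.54 mm², x = 50 mm, Ī = 490.87 mm⁴.
Hole 3 (subtracted): ⌀10, A = 78.54 mm², x = 75 mm, Ī = 490.87 mm⁴.
Hole 4 (subtracted): ⌀10, A = 78.54 mm², x = 100 mm, Ī = 490.87 mm⁴.
By symmetry the centroid is at mid-width, x̄ = 62.5 mm.
Transfer each piece to the vertical centroidal axis using Ī + A·d² with d = x − 62.5:
  plate: d = 0 mm → contributes +4 069 010 mm⁴
  hole 1: d = -37.5 mm → contributes −110 937 mm⁴
  hole 2: d = -12.5 mm → contributes −12 763 mm⁴
  hole 3: d = 12.5 mm → contributes −12 763 mm⁴
  hole 4: d = 37.5 mm → contributes −110 937 mm⁴
Total I = 3 821 610 mm⁴.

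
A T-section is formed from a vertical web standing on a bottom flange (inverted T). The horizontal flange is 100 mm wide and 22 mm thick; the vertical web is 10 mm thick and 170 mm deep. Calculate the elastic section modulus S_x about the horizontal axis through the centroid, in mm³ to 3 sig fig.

S_x ≈ 9.36 × 10⁴ mm³

Split into non-overlapping primitives; take the origin at the lower-left of the bounding box.
Flange: 100 × 22, A = 2 200 mm², y = 11 mm, Ī = 88 733 mm⁴.
Web: 10 × 170, A = 1 700 mm², y = 107 mm, Ī = 4 094 167 mm⁴.
Centroid: ȳ = ΣA·y / ΣA = 52.846 mm.
Transfer each piece to the horizontal axis through the centroid using Ī + A·d² with d = y − 52.846:
  flange: d = -41.846 mm → contributes +3 941 155 mm⁴
  web: d = 54.154 mm → contributes +9 079 653 mm⁴
Total I = 13 020 808 mm⁴.
Extreme fibre distance c = 139.15 mm; S = I/c = 93 571 mm³.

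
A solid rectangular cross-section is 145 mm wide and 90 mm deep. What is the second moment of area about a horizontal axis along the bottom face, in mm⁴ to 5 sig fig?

I_base ≈ 3.5235 × 10⁷ mm⁴

The section: 145 × 90, A = 13 050 mm², y = 45 mm, Ī = 8 808 750 mm⁴.
Transfer it to the base of the section using Ī + A·d² with d = y − 0:
  the section: d = 45 mm → contributes +35 235 000 mm⁴
Total I = 35 235 000 mm⁴.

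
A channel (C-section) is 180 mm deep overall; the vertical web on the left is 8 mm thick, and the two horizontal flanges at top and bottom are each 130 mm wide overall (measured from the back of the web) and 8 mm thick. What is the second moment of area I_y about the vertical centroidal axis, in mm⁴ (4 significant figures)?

Break the section into simple shapes (no overlaps), measuring from the bottom-left corner of the bounding box.
Web: 8 × 180, A = 1 440 mm², x = 4 mm, Ī = 7 680 mm⁴.
Top flange (beyond web): 122 × 8, A = 976 mm², x = 69 mm, Ī = 1 210 565 mm⁴.
Bottom flange (beyond web): 122 × 8, A = 976 mm², x = 69 mm, Ī = 1 210 565 mm⁴.
Centroid: x̄ = ΣA·x / ΣA = 41.4057 mm.
Transfer each piece to the vertical centroidal axis using Ī + A·d² with d = x − 41.4057:
  web: d = -37.4057 mm → contributes +2 022 504 mm⁴
  top flange (beyond web): d = 27.5943 mm → contributes +1 953 738 mm⁴
  bottom flange (beyond web): d = 27.5943 mm → contributes +1 953 738 mm⁴
Total I = 5 929 980 mm⁴.

I_y ≈ 5.930 × 10⁶ mm⁴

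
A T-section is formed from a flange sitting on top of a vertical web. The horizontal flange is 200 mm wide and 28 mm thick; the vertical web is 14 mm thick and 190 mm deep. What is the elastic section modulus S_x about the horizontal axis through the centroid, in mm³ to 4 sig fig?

Break the section into simple shapes (no overlaps), measuring from the bottom-left corner of the bounding box.
Flange: 200 × 28, A = 5 600 mm², y = 204 mm, Ī = 365 867 mm⁴.
Web: 14 × 190, A = 2 660 mm², y = 95 mm, Ī = 8 002 167 mm⁴.
Centroid: ȳ = ΣA·y / ΣA = 168.898 mm.
Transfer each piece to the horizontal axis through the centroid using Ī + A·d² with d = y − 168.898:
  flange: d = 35.1017 mm → contributes +7 265 789 mm⁴
  web: d = -73.8983 mm → contributes +22 528 319 mm⁴
Total I = 29 794 108 mm⁴.
Extreme fibre distance c = 168.898 mm; S = I/c = 176 403 mm³.

S_x ≈ 1.764 × 10⁵ mm³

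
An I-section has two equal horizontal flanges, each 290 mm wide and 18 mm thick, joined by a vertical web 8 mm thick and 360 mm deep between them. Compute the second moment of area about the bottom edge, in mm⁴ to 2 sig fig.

I_base ≈ 9.3 × 10⁸ mm⁴

Split into non-overlapping primitives; take the origin at the lower-left of the bounding box.
Bottom flange: 290 × 18, A = 5 220 mm², y = 9 mm, Ī = 140 940 mm⁴.
Web: 8 × 360, A = 2 880 mm², y = 198 mm, Ī = 31 104 000 mm⁴.
Top flange: 290 × 18, A = 5 220 mm², y = 387 mm, Ī = 140 940 mm⁴.
Transfer each piece to a horizontal axis along the bottom face using Ī + A·d² with d = y − 0:
  bottom flange: d = 9 mm → contributes +563 760 mm⁴
  web: d = 198 mm → contributes +144 011 520 mm⁴
  top flange: d = 387 mm → contributes +781 935 120 mm⁴
Total I = 926 510 400 mm⁴.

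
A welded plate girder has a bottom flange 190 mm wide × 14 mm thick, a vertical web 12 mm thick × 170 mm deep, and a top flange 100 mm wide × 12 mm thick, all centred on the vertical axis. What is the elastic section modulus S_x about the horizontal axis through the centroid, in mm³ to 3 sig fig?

Break the section into simple shapes (no overlaps), measuring from the bottom-left corner of the bounding box.
Bottom plate: 190 × 14, A = 2 660 mm², y = 7 mm, Ī = 43 447 mm⁴.
Web plate: 12 × 170, A = 2 040 mm², y = 99 mm, Ī = 4 913 000 mm⁴.
Top plate: 100 × 12, A = 1 200 mm², y = 190 mm, Ī = 14 400 mm⁴.
Centroid: ȳ = ΣA·y / ΣA = 76.031 mm.
Transfer each piece to the horizontal axis through the centroid using Ī + A·d² with d = y − 76.031:
  bottom plate: d = -69.031 mm → contributes +12 718 908 mm⁴
  web plate: d = 22.969 mm → contributes +5 989 299 mm⁴
  top plate: d = 113.97 mm → contributes +15 601 254 mm⁴
Total I = 34 309 461 mm⁴.
Extreme fibre distance c = 119.97 mm; S = I/c = 285 985 mm³.

S_x ≈ 2.86 × 10⁵ mm³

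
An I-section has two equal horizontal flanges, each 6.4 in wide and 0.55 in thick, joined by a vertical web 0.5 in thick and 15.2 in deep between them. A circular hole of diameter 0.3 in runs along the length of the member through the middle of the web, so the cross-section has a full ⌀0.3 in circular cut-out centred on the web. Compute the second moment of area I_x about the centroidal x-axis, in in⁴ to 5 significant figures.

I_x ≈ 583.09 in⁴

Decompose the section into non-overlapping parts with the origin at the bottom-left of its bounding rectangle.
Bottom flange: 6.4 × 0.55, A = 3.52 in², y = 0.275 in, Ī = 0.08873333 in⁴.
Web: 0.5 × 15.2, A = 7.6 in², y = 8.15 in, Ī = 146.3253 in⁴.
Top flange: 6.4 × 0.55, A = 3.52 in², y = 16.025 in, Ī = 0.08873333 in⁴.
Hole (subtracted): ⌀0.3, A = 0.07068583 in², y = 8.15 in, Ī = 0.0003976078 in⁴.
By symmetry the centroid is at mid-height, ȳ = 8.15 in.
Transfer each piece to the centroidal x-axis using Ī + A·d² with d = y − 8.15:
  bottom flange: d = -7.875 in → contributes +218.3837 in⁴
  web: d = 0 in → contributes +146.3253 in⁴
  top flange: d = 7.875 in → contributes +218.3837 in⁴
  hole: d = 0 in → contributes −0.0003976078 in⁴
Total I = 583.0924 in⁴.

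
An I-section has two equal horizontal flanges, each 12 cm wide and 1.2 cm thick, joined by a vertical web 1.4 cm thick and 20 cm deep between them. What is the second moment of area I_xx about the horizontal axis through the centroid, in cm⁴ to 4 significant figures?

I_xx ≈ 4173 cm⁴

Split into non-overlapping primitives; take the origin at the lower-left of the bounding box.
Bottom flange: 12 × 1.2, A = 14.4 cm², y = 0.6 cm, Ī = 1.728 cm⁴.
Web: 1.4 × 20, A = 28 cm², y = 11.2 cm, Ī = 933.333 cm⁴.
Top flange: 12 × 1.2, A = 14.4 cm², y = 21.8 cm, Ī = 1.728 cm⁴.
By symmetry the centroid is at mid-height, ȳ = 11.2 cm.
Transfer each piece to the horizontal axis through the centroid using Ī + A·d² with d = y − 11.2:
  bottom flange: d = -10.6 cm → contributes +1619.71 cm⁴
  web: d = 0 cm → contributes +933.333 cm⁴
  top flange: d = 10.6 cm → contributes +1619.71 cm⁴
Total I = 4172.76 cm⁴.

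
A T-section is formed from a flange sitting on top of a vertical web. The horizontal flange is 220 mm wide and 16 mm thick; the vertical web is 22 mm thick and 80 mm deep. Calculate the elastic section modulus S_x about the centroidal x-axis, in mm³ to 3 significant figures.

S_x ≈ 5.16 × 10⁴ mm³

Break the section into simple shapes (no overlaps), measuring from the bottom-left corner of the bounding box.
Flange: 220 × 16, A = 3 520 mm², y = 88 mm, Ī = 75 093 mm⁴.
Web: 22 × 80, A = 1 760 mm², y = 40 mm, Ī = 938 667 mm⁴.
Centroid: ȳ = ΣA·y / ΣA = 72 mm.
Transfer each piece to the centroidal x-axis using Ī + A·d² with d = y − 72:
  flange: d = 16 mm → contributes +976 213 mm⁴
  web: d = -32 mm → contributes +2 740 907 mm⁴
Total I = 3 717 120 mm⁴.
Extreme fibre distance c = 72 mm; S = I/c = 51 627 mm³.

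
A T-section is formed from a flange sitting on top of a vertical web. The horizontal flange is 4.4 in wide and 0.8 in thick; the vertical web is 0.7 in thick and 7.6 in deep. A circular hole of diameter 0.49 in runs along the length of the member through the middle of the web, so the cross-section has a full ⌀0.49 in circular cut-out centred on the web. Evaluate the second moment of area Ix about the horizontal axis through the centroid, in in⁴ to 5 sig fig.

Break the section into simple shapes (no overlaps), measuring from the bottom-left corner of the bounding box.
Flange: 4.4 × 0.8, A = 3.52 in², y = 8 in, Ī = 0.1877333 in⁴.
Web: 0.7 × 7.6, A = 5.32 in², y = 3.8 in, Ī = 25.60693 in⁴.
Hole (subtracted): ⌀0.49, A = 0.1885741 in², y = 3.8 in, Ī = 0.00282979 in⁴.
Centroid: ȳ = ΣA·y / ΣA = 5.508851 in.
Transfer each piece to the horizontal axis through the centroid using Ī + A·d² with d = y − 5.508851:
  flange: d = 2.491149 in → contributes +22.03223 in⁴
  web: d = -1.708851 in → contributes +41.14225 in⁴
  hole: d = -1.708851 in → contributes −0.5534987 in⁴
Total I = 62.62098 in⁴.

Ix ≈ 62.621 in⁴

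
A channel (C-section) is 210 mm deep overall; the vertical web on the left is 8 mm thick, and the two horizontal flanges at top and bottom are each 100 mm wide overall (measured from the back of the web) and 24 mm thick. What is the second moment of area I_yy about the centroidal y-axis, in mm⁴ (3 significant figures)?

I_yy ≈ 6.17 × 10⁶ mm⁴

Decompose the section into non-overlapping parts with the origin at the bottom-left of its bounding rectangle.
Web: 8 × 210, A = 1 680 mm², x = 4 mm, Ī = 8 960 mm⁴.
Top flange (beyond web): 92 × 24, A = 2 208 mm², x = 54 mm, Ī = 1 557 376 mm⁴.
Bottom flange (beyond web): 92 × 24, A = 2 208 mm², x = 54 mm, Ī = 1 557 376 mm⁴.
Centroid: x̄ = ΣA·x / ΣA = 40.22 mm.
Transfer each piece to the centroidal y-axis using Ī + A·d² with d = x − 40.22:
  web: d = -36.22 mm → contributes +2 212 990 mm⁴
  top flange (beyond web): d = 13.78 mm → contributes +1 976 621 mm⁴
  bottom flange (beyond web): d = 13.78 mm → contributes +1 976 621 mm⁴
Total I = 6 166 232 mm⁴.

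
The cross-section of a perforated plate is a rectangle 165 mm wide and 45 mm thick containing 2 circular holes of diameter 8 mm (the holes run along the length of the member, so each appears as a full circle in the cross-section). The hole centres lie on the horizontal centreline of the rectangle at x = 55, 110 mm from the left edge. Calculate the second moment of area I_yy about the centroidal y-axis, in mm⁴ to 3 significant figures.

Treat the section as a set of non-overlapping primitives; coordinates are from the bounding-box lower-left.
Plate: 165 × 45, A = 7 425 mm², x = 82.5 mm, Ī = 16 845 469 mm⁴.
Hole 1 (subtracted): ⌀8, A = 50.265 mm², x = 55 mm, Ī = 201.06 mm⁴.
Hole 2 (subtracted): ⌀8, A = 50.265 mm², x = 110 mm, Ī = 201.06 mm⁴.
By symmetry the centroid is at mid-width, x̄ = 82.5 mm.
Transfer each piece to the centroidal y-axis using Ī + A·d² with d = x − 82.5:
  plate: d = 0 mm → contributes +16 845 469 mm⁴
  hole 1: d = -27.5 mm → contributes −38 214 mm⁴
  hole 2: d = 27.5 mm → contributes −38 214 mm⁴
Total I = 16 769 040 mm⁴.

I_yy ≈ 1.68 × 10⁷ mm⁴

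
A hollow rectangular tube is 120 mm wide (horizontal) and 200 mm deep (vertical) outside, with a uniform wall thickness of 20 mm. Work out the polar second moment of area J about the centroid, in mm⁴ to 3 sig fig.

J ≈ 7.47 × 10⁷ mm⁴

Break the section into simple shapes (no overlaps), measuring from the bottom-left corner of the bounding box.
Outer rectangle: 120 × 200, A = 24 000 mm², y = 100 mm, Ī = 80 000 000 mm⁴.
Inner void (subtracted): 80 × 160, A = 12 800 mm², y = 100 mm, Ī = 27 306 667 mm⁴.
By symmetry the centroid is at mid-height, ȳ = 100 mm.
All pieces are centred on the centroidal x-axis, so I = ΣĪ (holes subtracted) = 52 693 333 mm⁴.
Repeating about the centroidal y-axis gives I_y = 21 973 333 mm⁴.
Polar second moment: J = I_x + I_y = 74 666 667 mm⁴.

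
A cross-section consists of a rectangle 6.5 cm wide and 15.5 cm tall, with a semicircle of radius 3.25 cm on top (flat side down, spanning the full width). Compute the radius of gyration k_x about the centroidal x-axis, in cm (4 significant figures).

Decompose the section into non-overlapping parts with the origin at the bottom-left of its bounding rectangle.
Rectangular body: 6.5 × 15.5, A = 100.75 cm², y = 7.75 cm, Ī = 2017.1 cm⁴.
Semicircular cap: semicircle r = 3.25, A = 16.5915 cm², y = 16.8793 cm, Ī = 12.2452 cm⁴.
Centroid: ȳ = ΣA·y / ΣA = 9.04085 cm.
Transfer each piece to the centroidal x-axis using Ī + A·d² with d = y − 9.04085:
  rectangular body: d = -1.29085 cm → contributes +2184.98 cm⁴
  semicircular cap: d = 7.8385 cm → contributes +1031.66 cm⁴
Total I = 3216.64 cm⁴.
Radius of gyration: k = √(I/A) = √(3216.64 / 117.342) = 5.23571 cm.

k_x ≈ 5.236 cm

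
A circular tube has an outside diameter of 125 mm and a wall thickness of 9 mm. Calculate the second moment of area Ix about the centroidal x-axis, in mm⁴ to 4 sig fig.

Ix ≈ 5.550 × 10⁶ mm⁴

Break the section into simple shapes (no overlaps), measuring from the bottom-left corner of the bounding box.
Outer circle: ⌀125, A = 12271.8 mm², y = 62.5 mm, Ī = 11 984 225 mm⁴.
Bore (subtracted): ⌀107, A = 8992.02 mm², y = 62.5 mm, Ī = 6 434 355 mm⁴.
By symmetry the centroid is at mid-height, ȳ = 62.5 mm.
All pieces are centred on the centroidal x-axis, so I = ΣĪ (holes subtracted) = 5 549 870 mm⁴.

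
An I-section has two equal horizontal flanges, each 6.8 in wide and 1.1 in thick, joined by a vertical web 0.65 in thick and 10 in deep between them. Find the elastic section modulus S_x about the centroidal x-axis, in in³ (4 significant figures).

S_x ≈ 84.67 in³

Treat the section as a set of non-overlapping primitives; coordinates are from the bounding-box lower-left.
Bottom flange: 6.8 × 1.1, A = 7.48 in², y = 0.55 in, Ī = 0.754233 in⁴.
Web: 0.65 × 10, A = 6.5 in², y = 6.1 in, Ī = 54.1667 in⁴.
Top flange: 6.8 × 1.1, A = 7.48 in², y = 11.65 in, Ī = 0.754233 in⁴.
By symmetry the centroid is at mid-height, ȳ = 6.1 in.
Transfer each piece to the centroidal x-axis using Ī + A·d² with d = y − 6.1:
  bottom flange: d = -5.55 in → contributes +231.157 in⁴
  web: d = 0 in → contributes +54.1667 in⁴
  top flange: d = 5.55 in → contributes +231.157 in⁴
Total I = 516.481 in⁴.
Extreme fibre distance c = 6.1 in; S = I/c = 84.6689 in³.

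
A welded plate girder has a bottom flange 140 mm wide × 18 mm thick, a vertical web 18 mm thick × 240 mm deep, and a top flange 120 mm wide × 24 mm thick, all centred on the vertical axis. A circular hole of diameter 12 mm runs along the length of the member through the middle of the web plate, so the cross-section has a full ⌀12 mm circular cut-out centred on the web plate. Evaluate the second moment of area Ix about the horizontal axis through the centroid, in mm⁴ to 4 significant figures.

Ix ≈ 1.127 × 10⁸ mm⁴

Split into non-overlapping primitives; take the origin at the lower-left of the bounding box.
Bottom plate: 140 × 18, A = 2 520 mm², y = 9 mm, Ī = 68 040 mm⁴.
Web plate: 18 × 240, A = 4 320 mm², y = 138 mm, Ī = 20 736 000 mm⁴.
Top plate: 120 × 24, A = 2 880 mm², y = 270 mm, Ī = 138 240 mm⁴.
Hole (subtracted): ⌀12, A = 113.097 mm², y = 138 mm, Ī = 1017.88 mm⁴.
Centroid: ȳ = ΣA·y / ΣA = 143.733 mm.
Transfer each piece to the horizontal axis through the centroid using Ī + A·d² with d = y − 143.733:
  bottom plate: d = -134.733 mm → contributes +45 813 809 mm⁴
  web plate: d = -5.73338 mm → contributes +20 878 005 mm⁴
  top plate: d = 126.267 mm → contributes +46 054 829 mm⁴
  hole: d = -5.73338 mm → contributes −4735.57 mm⁴
Total I = 112 741 908 mm⁴.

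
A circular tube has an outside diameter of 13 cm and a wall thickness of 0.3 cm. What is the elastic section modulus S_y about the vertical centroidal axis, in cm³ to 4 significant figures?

Split into non-overlapping primitives; take the origin at the lower-left of the bounding box.
Outer circle: ⌀13, A = 132.732 cm², x = 6.5 cm, Ī = 1401.98 cm⁴.
Bore (subtracted): ⌀12.4, A = 120.763 cm², x = 6.5 cm, Ī = 1160.53 cm⁴.
By symmetry the centroid is at mid-width, x̄ = 6.5 cm.
All pieces are centred on the vertical centroidal axis, so I = ΣĪ (holes subtracted) = 241.454 cm⁴.
Extreme fibre distance c = 6.5 cm; S = I/c = 37.1468 cm³.

S_y ≈ 37.15 cm³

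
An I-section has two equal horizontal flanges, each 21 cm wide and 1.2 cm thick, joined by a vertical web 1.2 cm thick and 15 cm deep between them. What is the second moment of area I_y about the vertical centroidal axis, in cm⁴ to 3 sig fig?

I_y ≈ 1850 cm⁴

Break the section into simple shapes (no overlaps), measuring from the bottom-left corner of the bounding box.
Bottom flange: 21 × 1.2, A = 25.2 cm², x = 10.5 cm, Ī = 926.1 cm⁴.
Web: 1.2 × 15, A = 18 cm², x = 10.5 cm, Ī = 2.16 cm⁴.
Top flange: 21 × 1.2, A = 25.2 cm², x = 10.5 cm, Ī = 926.1 cm⁴.
By symmetry the centroid is at mid-width, x̄ = 10.5 cm.
All pieces are centred on the vertical centroidal axis, so I = ΣĪ = 1854.4 cm⁴.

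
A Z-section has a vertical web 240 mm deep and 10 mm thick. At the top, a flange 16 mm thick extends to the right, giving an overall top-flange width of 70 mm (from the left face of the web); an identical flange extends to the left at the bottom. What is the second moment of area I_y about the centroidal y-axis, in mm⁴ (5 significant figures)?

Split into non-overlapping primitives; take the origin at the lower-left of the bounding box.
Web: 10 × 240, A = 2 400 mm², x = 65 mm, Ī = 20 000 mm⁴.
Top flange (beyond web): 60 × 16, A = 960 mm², x = 100 mm, Ī = 288 000 mm⁴.
Bottom flange (beyond web): 60 × 16, A = 960 mm², x = 30 mm, Ī = 288 000 mm⁴.
Centroid: x̄ = ΣA·x / ΣA = 65 mm.
Transfer each piece to the centroidal y-axis using Ī + A·d² with d = x − 65:
  web: d = 0 mm → contributes +20 000 mm⁴
  top flange (beyond web): d = 35 mm → contributes +1 464 000 mm⁴
  bottom flange (beyond web): d = -35 mm → contributes +1 464 000 mm⁴
Total I = 2 948 000 mm⁴.

I_y ≈ 2.9480 × 10⁶ mm⁴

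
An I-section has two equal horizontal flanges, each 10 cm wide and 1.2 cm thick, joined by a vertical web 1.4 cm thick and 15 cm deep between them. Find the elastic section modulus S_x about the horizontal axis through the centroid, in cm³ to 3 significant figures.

S_x ≈ 227 cm³

Break the section into simple shapes (no overlaps), measuring from the bottom-left corner of the bounding box.
Bottom flange: 10 × 1.2, A = 12 cm², y = 0.6 cm, Ī = 1.44 cm⁴.
Web: 1.4 × 15, A = 21 cm², y = 8.7 cm, Ī = 393.75 cm⁴.
Top flange: 10 × 1.2, A = 12 cm², y = 16.8 cm, Ī = 1.44 cm⁴.
By symmetry the centroid is at mid-height, ȳ = 8.7 cm.
Transfer each piece to the horizontal axis through the centroid using Ī + A·d² with d = y − 8.7:
  bottom flange: d = -8.1 cm → contributes +788.76 cm⁴
  web: d = 0 cm → contributes +393.75 cm⁴
  top flange: d = 8.1 cm → contributes +788.76 cm⁴
Total I = 1971.3 cm⁴.
Extreme fibre distance c = 8.7 cm; S = I/c = 226.58 cm³.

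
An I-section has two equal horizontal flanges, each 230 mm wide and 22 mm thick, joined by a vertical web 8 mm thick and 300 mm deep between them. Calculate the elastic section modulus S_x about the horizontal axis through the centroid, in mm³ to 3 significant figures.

S_x ≈ 1.63 × 10⁶ mm³

Treat the section as a set of non-overlapping primitives; coordinates are from the bounding-box lower-left.
Bottom flange: 230 × 22, A = 5 060 mm², y = 11 mm, Ī = 204 087 mm⁴.
Web: 8 × 300, A = 2 400 mm², y = 172 mm, Ī = 18 000 000 mm⁴.
Top flange: 230 × 22, A = 5 060 mm², y = 333 mm, Ī = 204 087 mm⁴.
By symmetry the centroid is at mid-height, ȳ = 172 mm.
Transfer each piece to the horizontal axis through the centroid using Ī + A·d² with d = y − 172:
  bottom flange: d = -161 mm → contributes +131 364 347 mm⁴
  web: d = 0 mm → contributes +18 000 000 mm⁴
  top flange: d = 161 mm → contributes +131 364 347 mm⁴
Total I = 280 728 693 mm⁴.
Extreme fibre distance c = 172 mm; S = I/c = 1 632 144 mm³.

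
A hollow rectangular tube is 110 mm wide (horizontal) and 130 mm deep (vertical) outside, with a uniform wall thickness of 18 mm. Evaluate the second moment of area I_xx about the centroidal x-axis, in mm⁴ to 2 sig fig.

Treat the section as a set of non-overlapping primitives; coordinates are from the bounding-box lower-left.
Outer rectangle: 110 × 130, A = 14 300 mm², y = 65 mm, Ī = 20 139 167 mm⁴.
Inner void (subtracted): 74 × 94, A = 6 956 mm², y = 65 mm, Ī = 5 121 935 mm⁴.
By symmetry the centroid is at mid-height, ȳ = 65 mm.
All pieces are centred on the centroidal x-axis, so I = ΣĪ (holes subtracted) = 15 017 232 mm⁴.

I_xx ≈ 1.5 × 10⁷ mm⁴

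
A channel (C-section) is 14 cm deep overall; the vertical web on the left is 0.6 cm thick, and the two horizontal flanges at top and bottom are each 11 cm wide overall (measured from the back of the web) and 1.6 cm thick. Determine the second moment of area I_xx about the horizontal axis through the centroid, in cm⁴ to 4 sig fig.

I_xx ≈ 1424 cm⁴

Decompose the section into non-overlapping parts with the origin at the bottom-left of its bounding rectangle.
Web: 0.6 × 14, A = 8.4 cm², y = 7 cm, Ī = 137.2 cm⁴.
Top flange (beyond web): 10.4 × 1.6, A = 16.64 cm², y = 13.2 cm, Ī = 3.54987 cm⁴.
Bottom flange (beyond web): 10.4 × 1.6, A = 16.64 cm², y = 0.8 cm, Ī = 3.54987 cm⁴.
By symmetry the centroid is at mid-height, ȳ = 7 cm.
Transfer each piece to the horizontal axis through the centroid using Ī + A·d² with d = y − 7:
  web: d = 0 cm → contributes +137.2 cm⁴
  top flange (beyond web): d = 6.2 cm → contributes +643.191 cm⁴
  bottom flange (beyond web): d = -6.2 cm → contributes +643.191 cm⁴
Total I = 1423.58 cm⁴.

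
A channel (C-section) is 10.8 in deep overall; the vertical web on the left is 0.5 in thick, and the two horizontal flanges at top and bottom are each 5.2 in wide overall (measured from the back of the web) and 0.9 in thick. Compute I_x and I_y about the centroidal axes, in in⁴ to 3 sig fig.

I_x ≈ 260 in⁴, I_y ≈ 38.0 in⁴

Split into non-overlapping primitives; take the origin at the lower-left of the bounding box.
Web: 0.5 × 10.8, A = 5.4 in², y = 5.4 in, Ī = 52.488 in⁴.
Top flange (beyond web): 4.7 × 0.9, A = 4.23 in², y = 10.35 in, Ī = 0.28553 in⁴.
Bottom flange (beyond web): 4.7 × 0.9, A = 4.23 in², y = 0.45 in, Ī = 0.28553 in⁴.
By symmetry the centroid is at mid-height, ȳ = 5.4 in.
Transfer each piece to the centroidal x-axis using Ī + A·d² with d = y − 5.4:
  web: d = 0 in → contributes +52.488 in⁴
  top flange (beyond web): d = 4.95 in → contributes +103.93 in⁴
  bottom flange (beyond web): d = -4.95 in → contributes +103.93 in⁴
Total I = 260.35 in⁴.
For the y-axis: x̄ = 1.837 in.
Repeating about the centroidal y-axis gives I_y = 37.968 in⁴.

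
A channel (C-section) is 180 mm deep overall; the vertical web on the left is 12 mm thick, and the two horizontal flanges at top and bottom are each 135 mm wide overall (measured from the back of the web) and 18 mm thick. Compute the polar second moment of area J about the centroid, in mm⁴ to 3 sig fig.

Treat the section as a set of non-overlapping primitives; coordinates are from the bounding-box lower-left.
Web: 12 × 180, A = 2 160 mm², y = 90 mm, Ī = 5 832 000 mm⁴.
Top flange (beyond web): 123 × 18, A = 2 214 mm², y = 171 mm, Ī = 59 778 mm⁴.
Bottom flange (beyond web): 123 × 18, A = 2 214 mm², y = 9 mm, Ī = 59 778 mm⁴.
By symmetry the centroid is at mid-height, ȳ = 90 mm.
Transfer each piece to the centroidal x-axis using Ī + A·d² with d = y − 90:
  web: d = 0 mm → contributes +5 832 000 mm⁴
  top flange (beyond web): d = 81 mm → contributes +14 585 832 mm⁴
  bottom flange (beyond web): d = -81 mm → contributes +14 585 832 mm⁴
Total I = 35 003 664 mm⁴.
For the y-axis: x̄ = 51.369 mm.
Repeating about the centroidal y-axis gives I_y = 12 223 300 mm⁴.
Polar second moment: J = I_x + I_y = 47 226 964 mm⁴.

J ≈ 4.72 × 10⁷ mm⁴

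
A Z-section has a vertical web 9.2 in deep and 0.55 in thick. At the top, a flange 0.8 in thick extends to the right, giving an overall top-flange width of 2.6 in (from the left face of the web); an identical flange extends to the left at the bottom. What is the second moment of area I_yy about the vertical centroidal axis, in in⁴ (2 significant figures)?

I_yy ≈ 6.8 in⁴

Treat the section as a set of non-overlapping primitives; coordinates are from the bounding-box lower-left.
Web: 0.55 × 9.2, A = 5.06 in², x = 2.325 in, Ī = 0.1276 in⁴.
Top flange (beyond web): 2.05 × 0.8, A = 1.64 in², x = 3.625 in, Ī = 0.5743 in⁴.
Bottom flange (beyond web): 2.05 × 0.8, A = 1.64 in², x = 1.025 in, Ī = 0.5743 in⁴.
Centroid: x̄ = ΣA·x / ΣA = 2.325 in.
Transfer each piece to the vertical centroidal axis using Ī + A·d² with d = x − 2.325:
  web: d = 0 in → contributes +0.1276 in⁴
  top flange (beyond web): d = 1.3 in → contributes +3.346 in⁴
  bottom flange (beyond web): d = -1.3 in → contributes +3.346 in⁴
Total I = 6.819 in⁴.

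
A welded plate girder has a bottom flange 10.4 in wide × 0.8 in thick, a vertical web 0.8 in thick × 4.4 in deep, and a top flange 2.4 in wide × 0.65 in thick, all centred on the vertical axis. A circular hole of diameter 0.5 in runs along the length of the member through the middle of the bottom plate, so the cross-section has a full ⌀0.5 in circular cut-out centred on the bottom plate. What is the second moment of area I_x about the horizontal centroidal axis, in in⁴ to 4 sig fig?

Split into non-overlapping primitives; take the origin at the lower-left of the bounding box.
Bottom plate: 10.4 × 0.8, A = 8.32 in², y = 0.4 in, Ī = 0.443733 in⁴.
Web plate: 0.8 × 4.4, A = 3.52 in², y = 3 in, Ī = 5.67893 in⁴.
Top plate: 2.4 × 0.65, A = 1.56 in², y = 5.525 in, Ī = 0.054925 in⁴.
Hole (subtracted): ⌀0.5, A = 0.19635 in², y = 0.4 in, Ī = 0.00306796 in⁴.
Centroid: ȳ = ΣA·y / ΣA = 1.69866 in.
Transfer each piece to the horizontal centroidal axis using Ī + A·d² with d = y − 1.69866:
  bottom plate: d = -1.29866 in → contributes +14.4755 in⁴
  web plate: d = 1.30134 in → contributes +11.64 in⁴
  top plate: d = 3.82634 in → contributes +22.8947 in⁴
  hole: d = -1.29866 in → contributes −0.334213 in⁴
Total I = 48.676 in⁴.

I_x ≈ 48.68 in⁴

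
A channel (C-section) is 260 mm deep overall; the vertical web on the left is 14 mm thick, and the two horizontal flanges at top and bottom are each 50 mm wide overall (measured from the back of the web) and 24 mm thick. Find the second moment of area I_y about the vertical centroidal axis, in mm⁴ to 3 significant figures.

I_y ≈ 9.78 × 10⁵ mm⁴

Decompose the section into non-overlapping parts with the origin at the bottom-left of its bounding rectangle.
Web: 14 × 260, A = 3 640 mm², x = 7 mm, Ī = 59 453 mm⁴.
Top flange (beyond web): 36 × 24, A = 864 mm², x = 32 mm, Ī = 93 312 mm⁴.
Bottom flange (beyond web): 36 × 24, A = 864 mm², x = 32 mm, Ī = 93 312 mm⁴.
Centroid: x̄ = ΣA·x / ΣA = 15.048 mm.
Transfer each piece to the vertical centroidal axis using Ī + A·d² with d = x − 15.048:
  web: d = -8.0477 mm → contributes +295 199 mm⁴
  top flange (beyond web): d = 16.952 mm → contributes +341 609 mm⁴
  bottom flange (beyond web): d = 16.952 mm → contributes +341 609 mm⁴
Total I = 978 417 mm⁴.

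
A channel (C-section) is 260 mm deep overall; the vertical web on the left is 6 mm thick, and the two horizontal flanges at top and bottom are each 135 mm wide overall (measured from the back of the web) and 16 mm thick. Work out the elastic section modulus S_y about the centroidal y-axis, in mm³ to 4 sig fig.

S_y ≈ 1.312 × 10⁵ mm³

Split into non-overlapping primitives; take the origin at the lower-left of the bounding box.
Web: 6 × 260, A = 1 560 mm², x = 3 mm, Ī = 4 680 mm⁴.
Top flange (beyond web): 129 × 16, A = 2 064 mm², x = 70.5 mm, Ī = 2 862 252 mm⁴.
Bottom flange (beyond web): 129 × 16, A = 2 064 mm², x = 70.5 mm, Ī = 2 862 252 mm⁴.
Centroid: x̄ = ΣA·x / ΣA = 51.9873 mm.
Transfer each piece to the centroidal y-axis using Ī + A·d² with d = x − 51.9873:
  web: d = -48.9873 mm → contributes +3 748 305 mm⁴
  top flange (beyond web): d = 18.5127 mm → contributes +3 569 623 mm⁴
  bottom flange (beyond web): d = 18.5127 mm → contributes +3 569 623 mm⁴
Total I = 10 887 551 mm⁴.
Extreme fibre distance c = 83.0127 mm; S = I/c = 131 155 mm³.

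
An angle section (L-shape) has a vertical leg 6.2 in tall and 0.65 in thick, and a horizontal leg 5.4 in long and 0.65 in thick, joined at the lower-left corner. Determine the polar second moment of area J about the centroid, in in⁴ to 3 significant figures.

J ≈ 45.2 in⁴

Decompose the section into non-overlapping parts with the origin at the bottom-left of its bounding rectangle.
Vertical leg: 0.65 × 6.2, A = 4.03 in², y = 3.1 in, Ī = 12.909 in⁴.
Horizontal leg (remainder): 4.75 × 0.65, A = 3.0875 in², y = 0.325 in, Ī = 0.10871 in⁴.
Centroid: ȳ = ΣA·y / ΣA = 1.8962 in.
Transfer each piece to the centroidal x-axis using Ī + A·d² with d = y − 1.8962:
  vertical leg: d = 1.2038 in → contributes +18.749 in⁴
  horizontal leg (remainder): d = -1.5712 in → contributes +7.731 in⁴
Total I = 26.48 in⁴.
For the y-axis: x̄ = 1.4962 in.
Repeating about the centroidal y-axis gives I_y = 18.691 in⁴.
Polar second moment: J = I_x + I_y = 45.171 in⁴.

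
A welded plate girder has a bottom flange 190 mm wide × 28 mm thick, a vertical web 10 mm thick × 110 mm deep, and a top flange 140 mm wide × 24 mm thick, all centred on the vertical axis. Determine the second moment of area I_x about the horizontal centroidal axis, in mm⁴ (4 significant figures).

I_x ≈ 3.997 × 10⁷ mm⁴

Decompose the section into non-overlapping parts with the origin at the bottom-left of its bounding rectangle.
Bottom plate: 190 × 28, A = 5 320 mm², y = 14 mm, Ī = 347 573 mm⁴.
Web plate: 10 × 110, A = 1 100 mm², y = 83 mm, Ī = 1 109 167 mm⁴.
Top plate: 140 × 24, A = 3 360 mm², y = 150 mm, Ī = 161 280 mm⁴.
Centroid: ȳ = ΣA·y / ΣA = 68.4847 mm.
Transfer each piece to the horizontal centroidal axis using Ī + A·d² with d = y − 68.4847:
  bottom plate: d = -54.4847 mm → contributes +16 140 411 mm⁴
  web plate: d = 14.5153 mm → contributes +1 340 931 mm⁴
  top plate: d = 81.5153 mm → contributes +22 487 641 mm⁴
Total I = 39 968 983 mm⁴.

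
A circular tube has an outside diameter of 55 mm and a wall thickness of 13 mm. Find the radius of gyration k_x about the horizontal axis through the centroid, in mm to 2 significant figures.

k_x ≈ 16 mm

Split into non-overlapping primitives; take the origin at the lower-left of the bounding box.
Outer circle: ⌀55, A = 2 376 mm², y = 27.5 mm, Ī = 449 180 mm⁴.
Bore (subtracted): ⌀29, A = 660.5 mm², y = 27.5 mm, Ī = 34 719 mm⁴.
By symmetry the centroid is at mid-height, ȳ = 27.5 mm.
All pieces are centred on the horizontal axis through the centroid, so I = ΣĪ (holes subtracted) = 414 462 mm⁴.
Radius of gyration: k = √(I/A) = √(414 462 / 1 715) = 15.54 mm.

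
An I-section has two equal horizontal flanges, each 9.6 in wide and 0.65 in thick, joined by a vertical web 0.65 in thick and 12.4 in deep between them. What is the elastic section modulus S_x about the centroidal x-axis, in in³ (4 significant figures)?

S_x ≈ 92.71 in³

Decompose the section into non-overlapping parts with the origin at the bottom-left of its bounding rectangle.
Bottom flange: 9.6 × 0.65, A = 6.24 in², y = 0.325 in, Ī = 0.2197 in⁴.
Web: 0.65 × 12.4, A = 8.06 in², y = 6.85 in, Ī = 103.275 in⁴.
Top flange: 9.6 × 0.65, A = 6.24 in², y = 13.375 in, Ī = 0.2197 in⁴.
By symmetry the centroid is at mid-height, ȳ = 6.85 in.
Transfer each piece to the centroidal x-axis using Ī + A·d² with d = y − 6.85:
  bottom flange: d = -6.525 in → contributes +265.892 in⁴
  web: d = 0 in → contributes +103.275 in⁴
  top flange: d = 6.525 in → contributes +265.892 in⁴
Total I = 635.059 in⁴.
Extreme fibre distance c = 6.85 in; S = I/c = 92.7093 in³.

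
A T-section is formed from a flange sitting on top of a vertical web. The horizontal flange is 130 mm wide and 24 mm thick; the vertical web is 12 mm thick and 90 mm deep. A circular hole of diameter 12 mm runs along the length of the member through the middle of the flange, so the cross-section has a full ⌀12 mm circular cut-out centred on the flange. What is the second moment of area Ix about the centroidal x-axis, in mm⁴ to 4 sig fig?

Ix ≈ 3.459 × 10⁶ mm⁴

Break the section into simple shapes (no overlaps), measuring from the bottom-left corner of the bounding box.
Flange: 130 × 24, A = 3 120 mm², y = 102 mm, Ī = 149 760 mm⁴.
Web: 12 × 90, A = 1 080 mm², y = 45 mm, Ī = 729 000 mm⁴.
Hole (subtracted): ⌀12, A = 113.097 mm², y = 102 mm, Ī = 1017.88 mm⁴.
Centroid: ȳ = ΣA·y / ΣA = 86.9372 mm.
Transfer each piece to the centroidal x-axis using Ī + A·d² with d = y − 86.9372:
  flange: d = 15.0628 mm → contributes +857 646 mm⁴
  web: d = -41.9372 mm → contributes +2 628 431 mm⁴
  hole: d = 15.0628 mm → contributes −26678.1 mm⁴
Total I = 3 459 399 mm⁴.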